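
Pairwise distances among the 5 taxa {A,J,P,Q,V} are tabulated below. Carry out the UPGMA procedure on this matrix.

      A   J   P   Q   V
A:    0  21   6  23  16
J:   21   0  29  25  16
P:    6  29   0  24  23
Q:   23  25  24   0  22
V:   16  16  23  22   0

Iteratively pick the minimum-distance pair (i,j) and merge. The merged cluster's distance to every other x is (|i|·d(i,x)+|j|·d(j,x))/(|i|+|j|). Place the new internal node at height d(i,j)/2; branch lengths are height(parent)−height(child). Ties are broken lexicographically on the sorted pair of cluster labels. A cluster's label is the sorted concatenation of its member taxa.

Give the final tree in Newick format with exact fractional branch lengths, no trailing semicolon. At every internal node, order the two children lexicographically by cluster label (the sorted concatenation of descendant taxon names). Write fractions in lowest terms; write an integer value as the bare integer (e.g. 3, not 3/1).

(((A:3,P:3):65/8,(J:8,V:8):25/8):5/8,Q:47/4)

step 1: merge (A,P) at d=6; branch lengths A→3, P→3; new cluster AP
  updated: d(AP,J)=25, d(AP,Q)=47/2, d(AP,V)=39/2
step 2: merge (J,V) at d=16; branch lengths J→8, V→8; new cluster JV
  updated: d(AP,JV)=89/4, d(JV,Q)=47/2
step 3: merge (AP,JV) at d=89/4; branch lengths AP→65/8, JV→25/8; new cluster AJPV
  updated: d(AJPV,Q)=47/2
step 4: merge (AJPV,Q) at d=47/2; branch lengths AJPV→5/8, Q→47/4; new cluster AJPQV
final tree: (((A:3,P:3):65/8,(J:8,V:8):25/8):5/8,Q:47/4)
total length: 365/8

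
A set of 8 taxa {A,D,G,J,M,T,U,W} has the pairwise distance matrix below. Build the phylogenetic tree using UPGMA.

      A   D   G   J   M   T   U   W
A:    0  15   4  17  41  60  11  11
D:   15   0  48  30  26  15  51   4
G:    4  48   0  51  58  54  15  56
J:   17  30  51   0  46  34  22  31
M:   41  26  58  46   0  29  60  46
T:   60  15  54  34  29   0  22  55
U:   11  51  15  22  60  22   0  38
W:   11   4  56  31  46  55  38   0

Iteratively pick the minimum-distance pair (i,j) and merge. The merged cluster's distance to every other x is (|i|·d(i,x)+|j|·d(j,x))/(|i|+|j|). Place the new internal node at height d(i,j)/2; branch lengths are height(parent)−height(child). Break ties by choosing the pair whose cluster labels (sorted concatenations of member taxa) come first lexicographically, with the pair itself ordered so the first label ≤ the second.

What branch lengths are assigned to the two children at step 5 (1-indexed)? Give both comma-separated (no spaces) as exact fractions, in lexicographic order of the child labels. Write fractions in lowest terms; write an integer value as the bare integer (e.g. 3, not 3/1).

17/2,15

iteration 1: select A,G (d=4); attach at lengths (2, 2); label the merged cluster AG
  updated: d(AG,D)=63/2, d(AG,J)=34, d(AG,M)=99/2, d(AG,T)=57, d(AG,U)=13, d(AG,W)=67/2
iteration 2: select D,W (d=4); attach at lengths (2, 2); label the merged cluster DW
  updated: d(AG,DW)=65/2, d(DW,J)=61/2, d(DW,M)=36, d(DW,T)=35, d(DW,U)=89/2
iteration 3: select AG,U (d=13); attach at lengths (9/2, 13/2); label the merged cluster AGU
  updated: d(AGU,DW)=73/2, d(AGU,J)=30, d(AGU,M)=53, d(AGU,T)=136/3
iteration 4: select M,T (d=29); attach at lengths (29/2, 29/2); label the merged cluster MT
  updated: d(AGU,MT)=295/6, d(DW,MT)=71/2, d(J,MT)=40
iteration 5: select AGU,J (d=30); attach at lengths (17/2, 15); label the merged cluster AGJU
  updated: d(AGJU,DW)=35, d(AGJU,MT)=375/8
iteration 6: select AGJU,DW (d=35); attach at lengths (5/2, 31/2); label the merged cluster ADGJUW
  updated: d(ADGJUW,MT)=517/12
iteration 7: select ADGJUW,MT (d=517/12); attach at lengths (97/24, 169/24); label the merged cluster ADGJMTUW
final tree: (((((A:2,G:2):9/2,U:13/2):17/2,J:15):5/2,(D:2,W:2):31/2):97/24,(M:29/2,T:29/2):169/24)
total length: 1207/12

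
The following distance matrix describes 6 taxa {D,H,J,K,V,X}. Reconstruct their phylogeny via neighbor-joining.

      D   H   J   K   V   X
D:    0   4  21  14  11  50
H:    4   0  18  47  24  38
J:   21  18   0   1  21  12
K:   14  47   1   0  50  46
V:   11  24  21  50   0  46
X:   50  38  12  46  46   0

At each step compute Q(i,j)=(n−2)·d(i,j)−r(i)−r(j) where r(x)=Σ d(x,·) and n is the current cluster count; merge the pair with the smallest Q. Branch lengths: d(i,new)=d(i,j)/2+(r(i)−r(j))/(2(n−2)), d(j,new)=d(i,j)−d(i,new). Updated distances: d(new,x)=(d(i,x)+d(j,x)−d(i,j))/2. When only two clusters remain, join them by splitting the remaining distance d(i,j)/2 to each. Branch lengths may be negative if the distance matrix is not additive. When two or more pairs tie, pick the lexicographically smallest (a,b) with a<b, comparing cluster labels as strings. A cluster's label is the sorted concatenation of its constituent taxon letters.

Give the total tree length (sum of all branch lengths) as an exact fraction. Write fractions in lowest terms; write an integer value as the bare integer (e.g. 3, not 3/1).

step 1: merge (J,K) at d=1, Q=-227; branch lengths J→-81/8, K→89/8; new cluster JK
  updated: d(D,JK)=17, d(H,JK)=32, d(JK,V)=35, d(JK,X)=57/2
step 2: merge (JK,X) at d=57/2, Q=-379/2; branch lengths JK→71/12, X→271/12; new cluster JKX
  updated: d(D,JKX)=77/4, d(H,JKX)=83/4, d(JKX,V)=105/4
step 3: merge (D,H) at d=4, Q=-75; branch lengths D→-13/8, H→45/8; new cluster DH
  updated: d(DH,JKX)=18, d(DH,V)=31/2
step 4: merge (DH,JKX) at d=18, Q=-239/4; branch lengths DH→29/8, JKX→115/8; new cluster DHJKX
  updated: d(DHJKX,V)=95/8
step 5: merge (DHJKX,V) at d=95/8; branch lengths DHJKX→95/16, V→95/16; new cluster DHJKVX
final tree: (((D:-13/8,H:45/8):29/8,((J:-81/8,K:89/8):71/12,X:271/12):115/8):95/16,V:95/16)
total length: 507/8

507/8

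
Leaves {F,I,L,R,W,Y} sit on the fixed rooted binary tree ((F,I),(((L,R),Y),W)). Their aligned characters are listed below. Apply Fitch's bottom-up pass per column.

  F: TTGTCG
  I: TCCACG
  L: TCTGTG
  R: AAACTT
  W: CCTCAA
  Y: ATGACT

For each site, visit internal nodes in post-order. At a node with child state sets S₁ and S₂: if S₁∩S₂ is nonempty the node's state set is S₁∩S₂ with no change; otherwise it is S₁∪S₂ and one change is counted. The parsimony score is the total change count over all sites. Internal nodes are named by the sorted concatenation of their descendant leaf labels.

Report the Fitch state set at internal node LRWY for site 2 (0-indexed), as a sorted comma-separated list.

T

FI@0: {T} ∩ {T} = {T} (intersection, +0)
LR@0: {T} ∪ {A} = {A,T} (union, +1)
LRY@0: {A,T} ∩ {A} = {A} (intersection, +0)
LRWY@0: {A} ∪ {C} = {A,C} (union, +1)
FILRWY@0: {T} ∪ {A,C} = {A,C,T} (union, +1)
FI@1: {T} ∪ {C} = {C,T} (union, +1)
LR@1: {C} ∪ {A} = {A,C} (union, +1)
LRY@1: {A,C} ∪ {T} = {A,C,T} (union, +1)
LRWY@1: {A,C,T} ∩ {C} = {C} (intersection, +0)
FILRWY@1: {C,T} ∩ {C} = {C} (intersection, +0)
FI@2: {G} ∪ {C} = {C,G} (union, +1)
LR@2: {T} ∪ {A} = {A,T} (union, +1)
LRY@2: {A,T} ∪ {G} = {A,G,T} (union, +1)
LRWY@2: {A,G,T} ∩ {T} = {T} (intersection, +0)
FILRWY@2: {C,G} ∪ {T} = {C,G,T} (union, +1)
FI@3: {T} ∪ {A} = {A,T} (union, +1)
LR@3: {G} ∪ {C} = {C,G} (union, +1)
LRY@3: {C,G} ∪ {A} = {A,C,G} (union, +1)
LRWY@3: {A,C,G} ∩ {C} = {C} (intersection, +0)
FILRWY@3: {A,T} ∪ {C} = {A,C,T} (union, +1)
FI@4: {C} ∩ {C} = {C} (intersection, +0)
LR@4: {T} ∩ {T} = {T} (intersection, +0)
LRY@4: {T} ∪ {C} = {C,T} (union, +1)
LRWY@4: {C,T} ∪ {A} = {A,C,T} (union, +1)
FILRWY@4: {C} ∩ {A,C,T} = {C} (intersection, +0)
FI@5: {G} ∩ {G} = {G} (intersection, +0)
LR@5: {G} ∪ {T} = {G,T} (union, +1)
LRY@5: {G,T} ∩ {T} = {T} (intersection, +0)
LRWY@5: {T} ∪ {A} = {A,T} (union, +1)
FILRWY@5: {G} ∪ {A,T} = {A,G,T} (union, +1)
per-site changes: [3, 3, 4, 4, 2, 3]; total = 19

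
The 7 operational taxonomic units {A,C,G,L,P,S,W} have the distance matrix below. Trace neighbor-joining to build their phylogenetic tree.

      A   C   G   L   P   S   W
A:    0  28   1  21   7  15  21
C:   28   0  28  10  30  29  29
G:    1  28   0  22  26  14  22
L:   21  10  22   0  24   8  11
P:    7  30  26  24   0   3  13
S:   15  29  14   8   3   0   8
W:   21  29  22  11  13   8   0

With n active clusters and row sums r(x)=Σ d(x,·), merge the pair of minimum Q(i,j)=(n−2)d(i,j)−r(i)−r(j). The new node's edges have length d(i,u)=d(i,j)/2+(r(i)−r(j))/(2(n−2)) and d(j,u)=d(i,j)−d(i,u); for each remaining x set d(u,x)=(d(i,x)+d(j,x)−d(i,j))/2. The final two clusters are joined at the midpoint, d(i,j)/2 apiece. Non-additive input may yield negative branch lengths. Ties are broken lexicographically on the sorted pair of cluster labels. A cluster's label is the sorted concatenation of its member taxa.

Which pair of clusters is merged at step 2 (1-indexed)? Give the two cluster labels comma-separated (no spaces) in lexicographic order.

step 1: merge (A,G) at d=1, Q=-201; branch lengths A→-3/2, G→5/2; new cluster AG
  updated: d(AG,C)=55/2, d(AG,L)=21, d(AG,P)=16, d(AG,S)=14, d(AG,W)=21
step 2: merge (C,L) at d=10, Q=-319/2; branch lengths C→183/16, L→-23/16; new cluster CL
  updated: d(AG,CL)=77/4, d(CL,P)=22, d(CL,S)=27/2, d(CL,W)=15
step 3: merge (P,S) at d=3, Q=-167/2; branch lengths P→49/12, S→-13/12; new cluster PS
  updated: d(AG,PS)=27/2, d(CL,PS)=65/4, d(PS,W)=9
step 4: merge (AG,CL) at d=77/4, Q=-263/4; branch lengths AG→167/16, CL→141/16; new cluster ACGL
  updated: d(ACGL,PS)=21/4, d(ACGL,W)=67/8
step 5: merge (ACGL,PS) at d=21/4, Q=-181/8; branch lengths ACGL→37/16, PS→47/16; new cluster ACGLPS
  updated: d(ACGLPS,W)=97/16
step 6: merge (ACGLPS,W) at d=97/16; branch lengths ACGLPS→97/32, W→97/32; new cluster ACGLPSW
final tree: ((((A:-3/2,G:5/2):167/16,(C:183/16,L:-23/16):141/16):37/16,(P:49/12,S:-13/12):47/16):97/32,W:97/32)
total length: 713/16

C,L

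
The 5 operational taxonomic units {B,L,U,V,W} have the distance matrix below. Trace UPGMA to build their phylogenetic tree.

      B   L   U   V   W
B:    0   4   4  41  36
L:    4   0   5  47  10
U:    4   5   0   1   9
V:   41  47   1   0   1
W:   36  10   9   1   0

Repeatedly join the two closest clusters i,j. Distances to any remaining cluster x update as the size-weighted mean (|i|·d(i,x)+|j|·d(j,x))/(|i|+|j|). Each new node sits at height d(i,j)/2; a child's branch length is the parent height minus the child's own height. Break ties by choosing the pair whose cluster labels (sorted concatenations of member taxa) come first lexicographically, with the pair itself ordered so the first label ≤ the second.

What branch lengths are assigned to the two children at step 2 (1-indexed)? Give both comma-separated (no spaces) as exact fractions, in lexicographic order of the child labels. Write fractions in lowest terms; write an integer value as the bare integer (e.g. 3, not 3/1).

iteration 1: select U,V (d=1); attach at lengths (1/2, 1/2); label the merged cluster UV
  updated: d(B,UV)=45/2, d(L,UV)=26, d(UV,W)=5
iteration 2: select B,L (d=4); attach at lengths (2, 2); label the merged cluster BL
  updated: d(BL,UV)=97/4, d(BL,W)=23
iteration 3: select UV,W (d=5); attach at lengths (2, 5/2); label the merged cluster UVW
  updated: d(BL,UVW)=143/6
iteration 4: select BL,UVW (d=143/6); attach at lengths (119/12, 113/12); label the merged cluster BLUVW
final tree: ((B:2,L:2):119/12,((U:1/2,V:1/2):2,W:5/2):113/12)
total length: 173/6

2,2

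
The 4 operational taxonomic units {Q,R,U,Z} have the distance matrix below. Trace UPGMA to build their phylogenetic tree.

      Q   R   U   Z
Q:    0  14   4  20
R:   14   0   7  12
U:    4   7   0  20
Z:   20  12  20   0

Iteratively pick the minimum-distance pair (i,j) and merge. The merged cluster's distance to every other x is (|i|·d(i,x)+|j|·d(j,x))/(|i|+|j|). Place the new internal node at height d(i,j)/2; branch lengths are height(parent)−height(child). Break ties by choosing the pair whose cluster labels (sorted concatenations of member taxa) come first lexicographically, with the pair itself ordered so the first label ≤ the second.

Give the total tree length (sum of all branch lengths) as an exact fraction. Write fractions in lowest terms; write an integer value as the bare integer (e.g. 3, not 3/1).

1. join Q+U (d=4) ⇒ QU; edges |Q|=2, |U|=2
  updated: d(QU,R)=21/2, d(QU,Z)=20
2. join QU+R (d=21/2) ⇒ QRU; edges |QU|=13/4, |R|=21/4
  updated: d(QRU,Z)=52/3
3. join QRU+Z (d=52/3) ⇒ QRUZ; edges |QRU|=41/12, |Z|=26/3
final tree: (((Q:2,U:2):13/4,R:21/4):41/12,Z:26/3)
total length: 295/12

295/12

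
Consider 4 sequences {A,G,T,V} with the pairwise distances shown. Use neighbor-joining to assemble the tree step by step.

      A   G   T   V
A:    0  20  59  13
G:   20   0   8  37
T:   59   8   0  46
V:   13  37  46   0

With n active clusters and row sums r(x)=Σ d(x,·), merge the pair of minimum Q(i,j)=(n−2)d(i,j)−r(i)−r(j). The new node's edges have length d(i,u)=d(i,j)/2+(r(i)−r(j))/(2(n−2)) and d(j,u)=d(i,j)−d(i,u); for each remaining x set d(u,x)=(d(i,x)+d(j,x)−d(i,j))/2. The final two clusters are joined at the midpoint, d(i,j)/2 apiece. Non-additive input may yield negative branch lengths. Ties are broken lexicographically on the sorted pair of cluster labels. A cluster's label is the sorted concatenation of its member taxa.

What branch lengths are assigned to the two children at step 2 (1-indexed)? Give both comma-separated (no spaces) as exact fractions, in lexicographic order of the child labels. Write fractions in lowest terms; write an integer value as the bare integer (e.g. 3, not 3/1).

30,-8

1. join A+V (d=13, Q=-162) ⇒ AV; edges |A|=11/2, |V|=15/2
  updated: d(AV,G)=22, d(AV,T)=46
2. join AV+G (d=22, Q=-76) ⇒ AGV; edges |AV|=30, |G|=-8
  updated: d(AGV,T)=16
3. join AGV+T (d=16) ⇒ AGTV; edges |AGV|=8, |T|=8
final tree: (((A:11/2,V:15/2):30,G:-8):8,T:8)
total length: 51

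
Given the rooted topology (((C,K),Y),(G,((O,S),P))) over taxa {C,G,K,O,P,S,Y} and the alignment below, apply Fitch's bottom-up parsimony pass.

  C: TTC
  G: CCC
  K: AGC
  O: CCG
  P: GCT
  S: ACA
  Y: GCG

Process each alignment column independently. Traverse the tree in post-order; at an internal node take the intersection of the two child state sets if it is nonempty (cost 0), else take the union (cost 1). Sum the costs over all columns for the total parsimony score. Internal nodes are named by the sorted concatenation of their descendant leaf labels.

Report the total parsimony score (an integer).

11

[col 0] CK: children C:{T}, K:{A} ∪→ {A,T}; cost 1
[col 0] CKY: children CK:{A,T}, Y:{G} ∪→ {A,G,T}; cost 1
[col 0] OS: children O:{C}, S:{A} ∪→ {A,C}; cost 1
[col 0] OPS: children OS:{A,C}, P:{G} ∪→ {A,C,G}; cost 1
[col 0] GOPS: children G:{C}, OPS:{A,C,G} ∩→ {C}; cost 0
[col 0] CGKOPSY: children CKY:{A,G,T}, GOPS:{C} ∪→ {A,C,G,T}; cost 1
[col 1] CK: children C:{T}, K:{G} ∪→ {G,T}; cost 1
[col 1] CKY: children CK:{G,T}, Y:{C} ∪→ {C,G,T}; cost 1
[col 1] OS: children O:{C}, S:{C} ∩→ {C}; cost 0
[col 1] OPS: children OS:{C}, P:{C} ∩→ {C}; cost 0
[col 1] GOPS: children G:{C}, OPS:{C} ∩→ {C}; cost 0
[col 1] CGKOPSY: children CKY:{C,G,T}, GOPS:{C} ∩→ {C}; cost 0
[col 2] CK: children C:{C}, K:{C} ∩→ {C}; cost 0
[col 2] CKY: children CK:{C}, Y:{G} ∪→ {C,G}; cost 1
[col 2] OS: children O:{G}, S:{A} ∪→ {A,G}; cost 1
[col 2] OPS: children OS:{A,G}, P:{T} ∪→ {A,G,T}; cost 1
[col 2] GOPS: children G:{C}, OPS:{A,G,T} ∪→ {A,C,G,T}; cost 1
[col 2] CGKOPSY: children CKY:{C,G}, GOPS:{A,C,G,T} ∩→ {C,G}; cost 0
per-site changes: [5, 2, 4]; total = 11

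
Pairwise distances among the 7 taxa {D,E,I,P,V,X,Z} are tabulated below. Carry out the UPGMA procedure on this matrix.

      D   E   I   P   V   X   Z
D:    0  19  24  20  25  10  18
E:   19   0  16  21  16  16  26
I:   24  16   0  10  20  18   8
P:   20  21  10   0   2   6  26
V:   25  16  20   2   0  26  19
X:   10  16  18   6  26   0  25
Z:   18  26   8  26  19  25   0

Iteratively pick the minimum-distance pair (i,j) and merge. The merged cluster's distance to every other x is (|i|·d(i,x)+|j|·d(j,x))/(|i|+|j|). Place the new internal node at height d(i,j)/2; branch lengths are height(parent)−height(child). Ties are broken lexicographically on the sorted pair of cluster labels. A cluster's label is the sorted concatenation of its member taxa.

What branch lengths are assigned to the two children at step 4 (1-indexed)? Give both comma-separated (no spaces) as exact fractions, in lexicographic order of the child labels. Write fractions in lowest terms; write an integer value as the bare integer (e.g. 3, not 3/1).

15/4,35/4

1. join P+V (d=2) ⇒ PV; edges |P|=1, |V|=1
  updated: d(D,PV)=45/2, d(E,PV)=37/2, d(I,PV)=15, d(PV,X)=16, d(PV,Z)=45/2
2. join I+Z (d=8) ⇒ IZ; edges |I|=4, |Z|=4
  updated: d(D,IZ)=21, d(E,IZ)=21, d(IZ,PV)=75/4, d(IZ,X)=43/2
3. join D+X (d=10) ⇒ DX; edges |D|=5, |X|=5
  updated: d(DX,E)=35/2, d(DX,IZ)=85/4, d(DX,PV)=77/4
4. join DX+E (d=35/2) ⇒ DEX; edges |DX|=15/4, |E|=35/4
  updated: d(DEX,IZ)=127/6, d(DEX,PV)=19
5. join IZ+PV (d=75/4) ⇒ IPVZ; edges |IZ|=43/8, |PV|=67/8
  updated: d(DEX,IPVZ)=241/12
6. join DEX+IPVZ (d=241/12) ⇒ DEIPVXZ; edges |DEX|=31/24, |IPVZ|=2/3
final tree: (((D:5,X:5):15/4,E:35/4):31/24,((I:4,Z:4):43/8,(P:1,V:1):67/8):2/3)
total length: 1157/24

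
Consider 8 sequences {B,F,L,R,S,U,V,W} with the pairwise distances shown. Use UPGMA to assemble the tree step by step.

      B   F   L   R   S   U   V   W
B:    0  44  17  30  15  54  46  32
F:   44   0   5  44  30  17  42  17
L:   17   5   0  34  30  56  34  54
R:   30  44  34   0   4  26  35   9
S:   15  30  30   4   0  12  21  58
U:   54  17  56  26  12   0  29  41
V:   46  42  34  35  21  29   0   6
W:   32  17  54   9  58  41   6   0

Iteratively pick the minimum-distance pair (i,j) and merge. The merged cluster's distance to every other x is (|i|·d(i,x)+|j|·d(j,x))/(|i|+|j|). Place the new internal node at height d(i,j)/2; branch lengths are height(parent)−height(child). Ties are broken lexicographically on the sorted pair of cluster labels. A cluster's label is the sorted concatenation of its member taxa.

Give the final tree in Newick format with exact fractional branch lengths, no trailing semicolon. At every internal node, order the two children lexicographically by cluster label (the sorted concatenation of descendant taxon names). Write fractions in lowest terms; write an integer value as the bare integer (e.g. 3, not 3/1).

step 1: merge (R,S) at d=4; branch lengths R→2, S→2; new cluster RS
  updated: d(B,RS)=45/2, d(F,RS)=37, d(L,RS)=32, d(RS,U)=19, d(RS,V)=28, d(RS,W)=67/2
step 2: merge (F,L) at d=5; branch lengths F→5/2, L→5/2; new cluster FL
  updated: d(B,FL)=61/2, d(FL,RS)=69/2, d(FL,U)=73/2, d(FL,V)=38, d(FL,W)=71/2
step 3: merge (V,W) at d=6; branch lengths V→3, W→3; new cluster VW
  updated: d(B,VW)=39, d(FL,VW)=147/4, d(RS,VW)=123/4, d(U,VW)=35
step 4: merge (RS,U) at d=19; branch lengths RS→15/2, U→19/2; new cluster RSU
  updated: d(B,RSU)=33, d(FL,RSU)=211/6, d(RSU,VW)=193/6
step 5: merge (B,FL) at d=61/2; branch lengths B→61/4, FL→51/4; new cluster BFL
  updated: d(BFL,RSU)=310/9, d(BFL,VW)=75/2
step 6: merge (RSU,VW) at d=193/6; branch lengths RSU→79/12, VW→157/12; new cluster RSUVW
  updated: d(BFL,RSUVW)=107/3
step 7: merge (BFL,RSUVW) at d=107/3; branch lengths BFL→31/12, RSUVW→7/4; new cluster BFLRSUVW
final tree: ((B:61/4,(F:5/2,L:5/2):51/4):31/12,(((R:2,S:2):15/2,U:19/2):79/12,(V:3,W:3):157/12):7/4)
total length: 84

((B:61/4,(F:5/2,L:5/2):51/4):31/12,(((R:2,S:2):15/2,U:19/2):79/12,(V:3,W:3):157/12):7/4)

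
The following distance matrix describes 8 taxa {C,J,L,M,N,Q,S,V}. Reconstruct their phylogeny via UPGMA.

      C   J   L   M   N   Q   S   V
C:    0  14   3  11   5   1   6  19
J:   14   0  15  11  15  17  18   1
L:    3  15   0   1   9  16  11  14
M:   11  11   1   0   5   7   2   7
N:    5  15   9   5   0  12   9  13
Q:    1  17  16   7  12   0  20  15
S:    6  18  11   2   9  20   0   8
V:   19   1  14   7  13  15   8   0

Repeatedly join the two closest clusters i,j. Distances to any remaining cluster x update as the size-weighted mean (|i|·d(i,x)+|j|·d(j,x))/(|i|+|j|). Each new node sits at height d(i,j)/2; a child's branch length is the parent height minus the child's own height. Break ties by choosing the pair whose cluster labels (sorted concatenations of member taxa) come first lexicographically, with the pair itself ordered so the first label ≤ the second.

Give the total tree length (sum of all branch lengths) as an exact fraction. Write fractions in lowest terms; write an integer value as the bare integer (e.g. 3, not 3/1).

iteration 1: select C,Q (d=1); attach at lengths (1/2, 1/2); label the merged cluster CQ
  updated: d(CQ,J)=31/2, d(CQ,L)=19/2, d(CQ,M)=9, d(CQ,N)=17/2, d(CQ,S)=13, d(CQ,V)=17
iteration 2: select J,V (d=1); attach at lengths (1/2, 1/2); label the merged cluster JV
  updated: d(CQ,JV)=65/4, d(JV,L)=29/2, d(JV,M)=9, d(JV,N)=14, d(JV,S)=13
iteration 3: select L,M (d=1); attach at lengths (1/2, 1/2); label the merged cluster LM
  updated: d(CQ,LM)=37/4, d(JV,LM)=47/4, d(LM,N)=7, d(LM,S)=13/2
iteration 4: select LM,S (d=13/2); attach at lengths (11/4, 13/4); label the merged cluster LMS
  updated: d(CQ,LMS)=21/2, d(JV,LMS)=73/6, d(LMS,N)=23/3
iteration 5: select LMS,N (d=23/3); attach at lengths (7/12, 23/6); label the merged cluster LMNS
  updated: d(CQ,LMNS)=10, d(JV,LMNS)=101/8
iteration 6: select CQ,LMNS (d=10); attach at lengths (9/2, 7/6); label the merged cluster CLMNQS
  updated: d(CLMNQS,JV)=83/6
iteration 7: select CLMNQS,JV (d=83/6); attach at lengths (23/12, 77/12); label the merged cluster CJLMNQSV
final tree: (((C:1/2,Q:1/2):9/2,(((L:1/2,M:1/2):11/4,S:13/4):7/12,N:23/6):7/6):23/12,(J:1/2,V:1/2):77/12)
total length: 329/12

329/12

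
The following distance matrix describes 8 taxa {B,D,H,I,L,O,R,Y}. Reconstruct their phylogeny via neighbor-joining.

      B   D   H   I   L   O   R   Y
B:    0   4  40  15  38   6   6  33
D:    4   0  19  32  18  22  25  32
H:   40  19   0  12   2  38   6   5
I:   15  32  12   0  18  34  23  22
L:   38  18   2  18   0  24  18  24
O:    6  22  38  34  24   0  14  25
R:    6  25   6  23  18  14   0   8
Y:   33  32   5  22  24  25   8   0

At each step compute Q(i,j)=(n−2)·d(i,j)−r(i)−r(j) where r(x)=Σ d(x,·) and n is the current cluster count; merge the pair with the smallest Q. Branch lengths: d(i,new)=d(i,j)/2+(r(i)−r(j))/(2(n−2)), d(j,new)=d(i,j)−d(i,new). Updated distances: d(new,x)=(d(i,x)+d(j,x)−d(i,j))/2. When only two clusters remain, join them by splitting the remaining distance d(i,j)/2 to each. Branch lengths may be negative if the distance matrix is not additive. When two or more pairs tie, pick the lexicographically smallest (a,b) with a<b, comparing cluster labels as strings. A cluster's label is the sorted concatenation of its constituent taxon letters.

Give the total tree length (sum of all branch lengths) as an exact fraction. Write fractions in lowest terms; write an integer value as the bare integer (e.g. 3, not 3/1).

3513/64

step 1: merge (B,D) at d=4, Q=-270; branch lengths B→7/6, D→17/6; new cluster BD
  updated: d(BD,H)=55/2, d(BD,I)=43/2, d(BD,L)=26, d(BD,O)=12, d(BD,R)=27/2, d(BD,Y)=61/2
step 2: merge (BD,O) at d=12, Q=-218; branch lengths BD→22/5, O→38/5; new cluster BDO
  updated: d(BDO,H)=107/4, d(BDO,I)=87/4, d(BDO,L)=19, d(BDO,R)=31/4, d(BDO,Y)=87/4
step 3: merge (BDO,R) at d=31/4, Q=-515/4; branch lengths BDO→261/32, R→-13/32; new cluster BDOR
  updated: d(BDOR,H)=25/2, d(BDOR,I)=37/2, d(BDOR,L)=117/8, d(BDOR,Y)=11
step 4: merge (BDOR,Y) at d=11, Q=-685/8; branch lengths BDOR→221/48, Y→307/48; new cluster BDORY
  updated: d(BDORY,H)=13/4, d(BDORY,I)=59/4, d(BDORY,L)=221/16
step 5: merge (BDORY,I) at d=59/4, Q=-753/16; branch lengths BDORY→265/64, I→679/64; new cluster BDIORY
  updated: d(BDIORY,H)=1/4, d(BDIORY,L)=273/32
step 6: merge (BDIORY,H) at d=1/4, Q=-345/32; branch lengths BDIORY→217/64, H→-201/64; new cluster BDHIORY
  updated: d(BDHIORY,L)=329/64
step 7: merge (BDHIORY,L) at d=329/64; branch lengths BDHIORY→329/128, L→329/128; new cluster BDHILORY
final tree: (((((((B:7/6,D:17/6):22/5,O:38/5):261/32,R:-13/32):221/48,Y:307/48):265/64,I:679/64):217/64,H:-201/64):329/128,L:329/128)
total length: 3513/64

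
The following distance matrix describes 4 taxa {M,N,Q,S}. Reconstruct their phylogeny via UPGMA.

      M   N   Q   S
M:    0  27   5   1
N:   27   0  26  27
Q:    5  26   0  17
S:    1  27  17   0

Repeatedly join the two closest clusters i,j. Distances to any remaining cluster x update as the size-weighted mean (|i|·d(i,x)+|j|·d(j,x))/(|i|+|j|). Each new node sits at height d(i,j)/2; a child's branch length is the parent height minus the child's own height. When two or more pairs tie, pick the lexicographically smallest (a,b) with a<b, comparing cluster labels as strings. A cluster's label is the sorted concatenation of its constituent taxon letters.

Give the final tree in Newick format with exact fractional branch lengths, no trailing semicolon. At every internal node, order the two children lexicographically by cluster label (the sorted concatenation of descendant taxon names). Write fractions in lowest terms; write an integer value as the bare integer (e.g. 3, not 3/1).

(((M:1/2,S:1/2):5,Q:11/2):47/6,N:40/3)

step 1: merge (M,S) at d=1; branch lengths M→1/2, S→1/2; new cluster MS
  updated: d(MS,N)=27, d(MS,Q)=11
step 2: merge (MS,Q) at d=11; branch lengths MS→5, Q→11/2; new cluster MQS
  updated: d(MQS,N)=80/3
step 3: merge (MQS,N) at d=80/3; branch lengths MQS→47/6, N→40/3; new cluster MNQS
final tree: (((M:1/2,S:1/2):5,Q:11/2):47/6,N:40/3)
total length: 98/3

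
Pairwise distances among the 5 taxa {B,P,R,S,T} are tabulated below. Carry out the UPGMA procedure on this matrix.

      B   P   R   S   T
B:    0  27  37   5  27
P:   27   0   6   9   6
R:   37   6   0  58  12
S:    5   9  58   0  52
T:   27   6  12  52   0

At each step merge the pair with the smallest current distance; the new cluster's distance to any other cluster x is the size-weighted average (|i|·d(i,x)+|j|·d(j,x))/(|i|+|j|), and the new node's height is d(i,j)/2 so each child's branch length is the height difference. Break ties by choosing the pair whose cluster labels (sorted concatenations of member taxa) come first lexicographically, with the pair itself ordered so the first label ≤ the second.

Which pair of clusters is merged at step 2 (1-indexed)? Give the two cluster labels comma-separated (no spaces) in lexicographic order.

P,R

iteration 1: select B,S (d=5); attach at lengths (5/2, 5/2); label the merged cluster BS
  updated: d(BS,P)=18, d(BS,R)=95/2, d(BS,T)=79/2
iteration 2: select P,R (d=6); attach at lengths (3, 3); label the merged cluster PR
  updated: d(BS,PR)=131/4, d(PR,T)=9
iteration 3: select PR,T (d=9); attach at lengths (3/2, 9/2); label the merged cluster PRT
  updated: d(BS,PRT)=35
iteration 4: select BS,PRT (d=35); attach at lengths (15, 13); label the merged cluster BPRST
final tree: ((B:5/2,S:5/2):15,((P:3,R:3):3/2,T:9/2):13)
total length: 45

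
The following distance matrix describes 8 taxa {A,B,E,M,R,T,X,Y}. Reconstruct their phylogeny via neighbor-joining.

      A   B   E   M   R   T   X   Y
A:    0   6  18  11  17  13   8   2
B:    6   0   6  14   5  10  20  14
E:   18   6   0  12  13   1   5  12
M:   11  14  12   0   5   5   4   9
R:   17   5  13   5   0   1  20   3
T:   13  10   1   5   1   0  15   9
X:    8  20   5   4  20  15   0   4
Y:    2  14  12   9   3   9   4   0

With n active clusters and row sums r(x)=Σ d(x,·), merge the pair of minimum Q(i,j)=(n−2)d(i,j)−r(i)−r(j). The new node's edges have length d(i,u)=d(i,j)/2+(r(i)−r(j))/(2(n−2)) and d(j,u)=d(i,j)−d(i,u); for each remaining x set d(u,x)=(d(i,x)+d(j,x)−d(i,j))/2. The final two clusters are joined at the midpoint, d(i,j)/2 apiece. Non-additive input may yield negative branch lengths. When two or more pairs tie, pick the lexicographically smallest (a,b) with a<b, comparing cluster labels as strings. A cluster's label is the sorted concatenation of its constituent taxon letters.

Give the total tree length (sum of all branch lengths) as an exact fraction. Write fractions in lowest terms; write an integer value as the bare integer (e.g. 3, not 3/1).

203/8

iteration 1: select A,Y (d=2, Q=-116); attach at lengths (17/6, -5/6); label the merged cluster AY
  updated: d(AY,B)=9, d(AY,E)=14, d(AY,M)=9, d(AY,R)=9, d(AY,T)=10, d(AY,X)=5
iteration 2: select AY,X (d=5, Q=-100); attach at lengths (6/5, 19/5); label the merged cluster AXY
  updated: d(AXY,B)=12, d(AXY,E)=7, d(AXY,M)=4, d(AXY,R)=12, d(AXY,T)=10
iteration 3: select AXY,M (d=4, Q=-69); attach at lengths (21/8, 11/8); label the merged cluster AMXY
  updated: d(AMXY,B)=11, d(AMXY,E)=15/2, d(AMXY,R)=13/2, d(AMXY,T)=11/2
iteration 4: select B,R (d=5, Q=-85/2); attach at lengths (43/12, 17/12); label the merged cluster BR
  updated: d(AMXY,BR)=25/4, d(BR,E)=7, d(BR,T)=3
iteration 5: select AMXY,BR (d=25/4, Q=-23); attach at lengths (31/8, 19/8); label the merged cluster ABMRXY
  updated: d(ABMRXY,E)=33/8, d(ABMRXY,T)=9/8
iteration 6: select ABMRXY,E (d=33/8, Q=-25/4); attach at lengths (17/8, 2); label the merged cluster ABEMRXY
  updated: d(ABEMRXY,T)=-1
iteration 7: select ABEMRXY,T (d=-1); attach at lengths (-1/2, -1/2); label the merged cluster ABEMRTXY
final tree: ((((((A:17/6,Y:-5/6):6/5,X:19/5):21/8,M:11/8):31/8,(B:43/12,R:17/12):19/8):17/8,E:2):-1/2,T:-1/2)
total length: 203/8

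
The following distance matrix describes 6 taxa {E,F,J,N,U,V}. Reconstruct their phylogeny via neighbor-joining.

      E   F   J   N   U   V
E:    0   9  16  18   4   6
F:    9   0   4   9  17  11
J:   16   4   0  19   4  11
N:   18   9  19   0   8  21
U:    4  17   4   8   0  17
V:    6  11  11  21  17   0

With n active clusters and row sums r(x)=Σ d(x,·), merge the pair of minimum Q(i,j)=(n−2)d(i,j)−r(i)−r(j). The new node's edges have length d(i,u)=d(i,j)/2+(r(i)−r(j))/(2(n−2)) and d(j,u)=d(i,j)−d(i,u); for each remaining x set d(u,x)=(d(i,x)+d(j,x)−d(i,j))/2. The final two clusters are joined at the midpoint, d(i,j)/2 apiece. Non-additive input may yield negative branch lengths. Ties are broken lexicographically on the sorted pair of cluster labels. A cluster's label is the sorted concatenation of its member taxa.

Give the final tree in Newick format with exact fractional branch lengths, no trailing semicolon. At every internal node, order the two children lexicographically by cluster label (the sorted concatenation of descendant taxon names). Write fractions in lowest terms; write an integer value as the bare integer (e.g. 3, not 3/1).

iteration 1: select E,V (d=6, Q=-95); attach at lengths (11/8, 37/8); label the merged cluster EV
  updated: d(EV,F)=7, d(EV,J)=21/2, d(EV,N)=33/2, d(EV,U)=15/2
iteration 2: select N,U (d=8, Q=-65); attach at lengths (20/3, 4/3); label the merged cluster NU
  updated: d(EV,NU)=8, d(F,NU)=9, d(J,NU)=15/2
iteration 3: select EV,NU (d=8, Q=-34); attach at lengths (17/4, 15/4); label the merged cluster ENUV
  updated: d(ENUV,F)=4, d(ENUV,J)=5
iteration 4: select ENUV,F (d=4, Q=-13); attach at lengths (5/2, 3/2); label the merged cluster EFNUV
  updated: d(EFNUV,J)=5/2
iteration 5: select EFNUV,J (d=5/2); attach at lengths (5/4, 5/4); label the merged cluster EFJNUV
final tree: ((((E:11/8,V:37/8):17/4,(N:20/3,U:4/3):15/4):5/2,F:3/2):5/4,J:5/4)
total length: 57/2

((((E:11/8,V:37/8):17/4,(N:20/3,U:4/3):15/4):5/2,F:3/2):5/4,J:5/4)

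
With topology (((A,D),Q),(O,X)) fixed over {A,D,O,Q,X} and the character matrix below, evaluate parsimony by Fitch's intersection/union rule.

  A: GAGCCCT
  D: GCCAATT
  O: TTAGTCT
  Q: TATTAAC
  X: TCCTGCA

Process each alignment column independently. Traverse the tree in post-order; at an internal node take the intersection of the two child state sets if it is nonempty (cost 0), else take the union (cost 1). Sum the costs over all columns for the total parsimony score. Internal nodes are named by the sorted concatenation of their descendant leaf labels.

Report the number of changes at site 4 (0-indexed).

3

AD@0: {G} ∩ {G} = {G} (intersection, +0)
ADQ@0: {G} ∪ {T} = {G,T} (union, +1)
OX@0: {T} ∩ {T} = {T} (intersection, +0)
ADOQX@0: {G,T} ∩ {T} = {T} (intersection, +0)
AD@1: {A} ∪ {C} = {A,C} (union, +1)
ADQ@1: {A,C} ∩ {A} = {A} (intersection, +0)
OX@1: {T} ∪ {C} = {C,T} (union, +1)
ADOQX@1: {A} ∪ {C,T} = {A,C,T} (union, +1)
AD@2: {G} ∪ {C} = {C,G} (union, +1)
ADQ@2: {C,G} ∪ {T} = {C,G,T} (union, +1)
OX@2: {A} ∪ {C} = {A,C} (union, +1)
ADOQX@2: {C,G,T} ∩ {A,C} = {C} (intersection, +0)
AD@3: {C} ∪ {A} = {A,C} (union, +1)
ADQ@3: {A,C} ∪ {T} = {A,C,T} (union, +1)
OX@3: {G} ∪ {T} = {G,T} (union, +1)
ADOQX@3: {A,C,T} ∩ {G,T} = {T} (intersection, +0)
AD@4: {C} ∪ {A} = {A,C} (union, +1)
ADQ@4: {A,C} ∩ {A} = {A} (intersection, +0)
OX@4: {T} ∪ {G} = {G,T} (union, +1)
ADOQX@4: {A} ∪ {G,T} = {A,G,T} (union, +1)
AD@5: {C} ∪ {T} = {C,T} (union, +1)
ADQ@5: {C,T} ∪ {A} = {A,C,T} (union, +1)
OX@5: {C} ∩ {C} = {C} (intersection, +0)
ADOQX@5: {A,C,T} ∩ {C} = {C} (intersection, +0)
AD@6: {T} ∩ {T} = {T} (intersection, +0)
ADQ@6: {T} ∪ {C} = {C,T} (union, +1)
OX@6: {T} ∪ {A} = {A,T} (union, +1)
ADOQX@6: {C,T} ∩ {A,T} = {T} (intersection, +0)
per-site changes: [1, 3, 3, 3, 3, 2, 2]; total = 17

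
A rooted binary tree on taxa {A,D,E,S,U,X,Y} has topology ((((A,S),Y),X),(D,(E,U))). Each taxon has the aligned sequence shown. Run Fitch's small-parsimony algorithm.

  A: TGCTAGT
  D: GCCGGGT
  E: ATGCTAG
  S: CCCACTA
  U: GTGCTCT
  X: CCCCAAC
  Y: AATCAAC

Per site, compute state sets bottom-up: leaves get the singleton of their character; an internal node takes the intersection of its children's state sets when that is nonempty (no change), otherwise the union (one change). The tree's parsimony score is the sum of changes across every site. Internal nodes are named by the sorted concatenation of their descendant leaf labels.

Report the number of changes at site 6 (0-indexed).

[col 0] AS: children A:{T}, S:{C} ∪→ {C,T}; cost 1
[col 0] ASY: children AS:{C,T}, Y:{A} ∪→ {A,C,T}; cost 1
[col 0] ASXY: children ASY:{A,C,T}, X:{C} ∩→ {C}; cost 0
[col 0] EU: children E:{A}, U:{G} ∪→ {A,G}; cost 1
[col 0] DEU: children D:{G}, EU:{A,G} ∩→ {G}; cost 0
[col 0] ADESUXY: children ASXY:{C}, DEU:{G} ∪→ {C,G}; cost 1
[col 1] AS: children A:{G}, S:{C} ∪→ {C,G}; cost 1
[col 1] ASY: children AS:{C,G}, Y:{A} ∪→ {A,C,G}; cost 1
[col 1] ASXY: children ASY:{A,C,G}, X:{C} ∩→ {C}; cost 0
[col 1] EU: children E:{T}, U:{T} ∩→ {T}; cost 0
[col 1] DEU: children D:{C}, EU:{T} ∪→ {C,T}; cost 1
[col 1] ADESUXY: children ASXY:{C}, DEU:{C,T} ∩→ {C}; cost 0
[col 2] AS: children A:{C}, S:{C} ∩→ {C}; cost 0
[col 2] ASY: children AS:{C}, Y:{T} ∪→ {C,T}; cost 1
[col 2] ASXY: children ASY:{C,T}, X:{C} ∩→ {C}; cost 0
[col 2] EU: children E:{G}, U:{G} ∩→ {G}; cost 0
[col 2] DEU: children D:{C}, EU:{G} ∪→ {C,G}; cost 1
[col 2] ADESUXY: children ASXY:{C}, DEU:{C,G} ∩→ {C}; cost 0
[col 3] AS: children A:{T}, S:{A} ∪→ {A,T}; cost 1
[col 3] ASY: children AS:{A,T}, Y:{C} ∪→ {A,C,T}; cost 1
[col 3] ASXY: children ASY:{A,C,T}, X:{C} ∩→ {C}; cost 0
[col 3] EU: children E:{C}, U:{C} ∩→ {C}; cost 0
[col 3] DEU: children D:{G}, EU:{C} ∪→ {C,G}; cost 1
[col 3] ADESUXY: children ASXY:{C}, DEU:{C,G} ∩→ {C}; cost 0
[col 4] AS: children A:{A}, S:{C} ∪→ {A,C}; cost 1
[col 4] ASY: children AS:{A,C}, Y:{A} ∩→ {A}; cost 0
[col 4] ASXY: children ASY:{A}, X:{A} ∩→ {A}; cost 0
[col 4] EU: children E:{T}, U:{T} ∩→ {T}; cost 0
[col 4] DEU: children D:{G}, EU:{T} ∪→ {G,T}; cost 1
[col 4] ADESUXY: children ASXY:{A}, DEU:{G,T} ∪→ {A,G,T}; cost 1
[col 5] AS: children A:{G}, S:{T} ∪→ {G,T}; cost 1
[col 5] ASY: children AS:{G,T}, Y:{A} ∪→ {A,G,T}; cost 1
[col 5] ASXY: children ASY:{A,G,T}, X:{A} ∩→ {A}; cost 0
[col 5] EU: children E:{A}, U:{C} ∪→ {A,C}; cost 1
[col 5] DEU: children D:{G}, EU:{A,C} ∪→ {A,C,G}; cost 1
[col 5] ADESUXY: children ASXY:{A}, DEU:{A,C,G} ∩→ {A}; cost 0
[col 6] AS: children A:{T}, S:{A} ∪→ {A,T}; cost 1
[col 6] ASY: children AS:{A,T}, Y:{C} ∪→ {A,C,T}; cost 1
[col 6] ASXY: children ASY:{A,C,T}, X:{C} ∩→ {C}; cost 0
[col 6] EU: children E:{G}, U:{T} ∪→ {G,T}; cost 1
[col 6] DEU: children D:{T}, EU:{G,T} ∩→ {T}; cost 0
[col 6] ADESUXY: children ASXY:{C}, DEU:{T} ∪→ {C,T}; cost 1
per-site changes: [4, 3, 2, 3, 3, 4, 4]; total = 23

4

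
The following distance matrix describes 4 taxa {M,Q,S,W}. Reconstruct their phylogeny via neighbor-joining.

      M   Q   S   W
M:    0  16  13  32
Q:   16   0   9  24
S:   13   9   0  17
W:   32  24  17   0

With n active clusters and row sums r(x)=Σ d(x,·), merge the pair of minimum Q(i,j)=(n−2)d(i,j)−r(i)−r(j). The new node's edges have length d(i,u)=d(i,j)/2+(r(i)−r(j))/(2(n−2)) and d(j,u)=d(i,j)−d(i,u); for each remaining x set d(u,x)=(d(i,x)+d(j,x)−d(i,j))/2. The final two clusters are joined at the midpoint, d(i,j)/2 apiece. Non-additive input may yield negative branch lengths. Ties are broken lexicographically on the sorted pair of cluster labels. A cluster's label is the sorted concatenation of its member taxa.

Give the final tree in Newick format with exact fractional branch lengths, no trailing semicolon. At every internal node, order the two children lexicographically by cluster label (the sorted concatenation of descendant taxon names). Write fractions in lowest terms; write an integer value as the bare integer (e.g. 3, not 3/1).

1. join M+Q (d=16, Q=-78) ⇒ MQ; edges |M|=11, |Q|=5
  updated: d(MQ,S)=3, d(MQ,W)=20
2. join MQ+S (d=3, Q=-40) ⇒ MQS; edges |MQ|=3, |S|=0
  updated: d(MQS,W)=17
3. join MQS+W (d=17) ⇒ MQSW; edges |MQS|=17/2, |W|=17/2
final tree: (((M:11,Q:5):3,S:0):17/2,W:17/2)
total length: 36

(((M:11,Q:5):3,S:0):17/2,W:17/2)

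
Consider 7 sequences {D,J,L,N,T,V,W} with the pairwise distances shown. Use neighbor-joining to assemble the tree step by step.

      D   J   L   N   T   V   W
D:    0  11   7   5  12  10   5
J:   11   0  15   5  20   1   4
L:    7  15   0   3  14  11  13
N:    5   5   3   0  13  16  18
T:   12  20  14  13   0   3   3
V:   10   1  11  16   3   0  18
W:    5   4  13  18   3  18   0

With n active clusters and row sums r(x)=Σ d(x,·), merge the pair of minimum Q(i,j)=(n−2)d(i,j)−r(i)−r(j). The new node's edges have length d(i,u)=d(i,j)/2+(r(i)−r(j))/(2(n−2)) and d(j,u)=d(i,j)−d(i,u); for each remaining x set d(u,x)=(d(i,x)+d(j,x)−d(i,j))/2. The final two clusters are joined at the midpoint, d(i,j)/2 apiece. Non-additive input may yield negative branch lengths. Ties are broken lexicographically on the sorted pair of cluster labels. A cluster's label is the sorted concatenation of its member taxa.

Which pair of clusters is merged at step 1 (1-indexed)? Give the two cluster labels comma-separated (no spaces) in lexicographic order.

T,W

1. join T+W (d=3, Q=-111) ⇒ TW; edges |T|=19/10, |W|=11/10
  updated: d(D,TW)=7, d(J,TW)=21/2, d(L,TW)=12, d(N,TW)=14, d(TW,V)=9
2. join J+V (d=1, Q=-171/2) ⇒ JV; edges |J|=-1/16, |V|=17/16
  updated: d(D,JV)=10, d(JV,L)=25/2, d(JV,N)=10, d(JV,TW)=37/4
3. join L+N (d=3, Q=-115/2) ⇒ LN; edges |L|=23/12, |N|=13/12
  updated: d(D,LN)=9/2, d(JV,LN)=39/4, d(LN,TW)=23/2
4. join D+LN (d=9/2, Q=-153/4) ⇒ DLN; edges |D|=19/16, |LN|=53/16
  updated: d(DLN,JV)=61/8, d(DLN,TW)=7
5. join DLN+JV (d=61/8, Q=-191/8) ⇒ DJLNV; edges |DLN|=43/16, |JV|=79/16
  updated: d(DJLNV,TW)=69/16
6. join DJLNV+TW (d=69/16) ⇒ DJLNTVW; edges |DJLNV|=69/32, |TW|=69/32
final tree: (((D:19/16,(L:23/12,N:13/12):53/16):43/16,(J:-1/16,V:17/16):79/16):69/32,(T:19/10,W:11/10):69/32)
total length: 375/16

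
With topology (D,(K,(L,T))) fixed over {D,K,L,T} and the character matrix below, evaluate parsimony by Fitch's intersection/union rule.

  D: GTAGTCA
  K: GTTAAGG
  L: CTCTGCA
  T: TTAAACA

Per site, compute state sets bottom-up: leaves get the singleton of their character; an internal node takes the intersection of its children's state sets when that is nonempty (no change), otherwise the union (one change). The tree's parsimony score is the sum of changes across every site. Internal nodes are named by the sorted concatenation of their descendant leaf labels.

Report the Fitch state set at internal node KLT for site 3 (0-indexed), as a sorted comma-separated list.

LT@0: {C} ∪ {T} = {C,T} (union, +1)
KLT@0: {G} ∪ {C,T} = {C,G,T} (union, +1)
DKLT@0: {G} ∩ {C,G,T} = {G} (intersection, +0)
LT@1: {T} ∩ {T} = {T} (intersection, +0)
KLT@1: {T} ∩ {T} = {T} (intersection, +0)
DKLT@1: {T} ∩ {T} = {T} (intersection, +0)
LT@2: {C} ∪ {A} = {A,C} (union, +1)
KLT@2: {T} ∪ {A,C} = {A,C,T} (union, +1)
DKLT@2: {A} ∩ {A,C,T} = {A} (intersection, +0)
LT@3: {T} ∪ {A} = {A,T} (union, +1)
KLT@3: {A} ∩ {A,T} = {A} (intersection, +0)
DKLT@3: {G} ∪ {A} = {A,G} (union, +1)
LT@4: {G} ∪ {A} = {A,G} (union, +1)
KLT@4: {A} ∩ {A,G} = {A} (intersection, +0)
DKLT@4: {T} ∪ {A} = {A,T} (union, +1)
LT@5: {C} ∩ {C} = {C} (intersection, +0)
KLT@5: {G} ∪ {C} = {C,G} (union, +1)
DKLT@5: {C} ∩ {C,G} = {C} (intersection, +0)
LT@6: {A} ∩ {A} = {A} (intersection, +0)
KLT@6: {G} ∪ {A} = {A,G} (union, +1)
DKLT@6: {A} ∩ {A,G} = {A} (intersection, +0)
per-site changes: [2, 0, 2, 2, 2, 1, 1]; total = 10

A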